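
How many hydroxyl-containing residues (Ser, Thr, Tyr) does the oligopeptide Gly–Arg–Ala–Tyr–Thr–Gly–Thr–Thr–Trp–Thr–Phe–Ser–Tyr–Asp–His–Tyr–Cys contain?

8

Matching residues: Tyr4, Thr5, Thr7, Thr8, Thr10, Ser12, Tyr13, Tyr16.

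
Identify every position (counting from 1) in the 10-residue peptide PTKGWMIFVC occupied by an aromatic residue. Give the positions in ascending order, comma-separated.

5, 8

Matching residues: W5, F8.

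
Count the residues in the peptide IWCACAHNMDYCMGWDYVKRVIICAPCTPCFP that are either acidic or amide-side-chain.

3

Acidic: D, E. Amide-side-chain: N, Q.
Acidic residues here: D10, D16 (2).
Amide-side-chain residues here: N8 (1).
The two groups share no amino acid, so total = 2 + 1 = 3.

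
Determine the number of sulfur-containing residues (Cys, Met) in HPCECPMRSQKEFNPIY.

Matching residues: C3, C5, M7.

3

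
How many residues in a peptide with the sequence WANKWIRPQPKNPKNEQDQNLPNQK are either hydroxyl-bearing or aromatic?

Hydroxyl-bearing: S, T, Y. Aromatic: F, W, Y.
Hydroxyl-bearing residues here: none (0).
Aromatic residues here: W1, W5 (2).
(Y belongs to both groups, but none appear in this sequence.) Total = 0 + 2 = 2.

2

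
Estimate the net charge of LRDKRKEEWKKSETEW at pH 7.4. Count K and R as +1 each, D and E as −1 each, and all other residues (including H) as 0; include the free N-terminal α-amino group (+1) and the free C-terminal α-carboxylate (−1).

Positive (K, R): R2, K4, R5, K6, K10, K11 → +6.
Negative (D, E): D3, E7, E8, E13, E15 → −5.
The N-terminus (+1) and C-terminus (−1) cancel.
Net charge = (+6) + (−5) = +1.

+1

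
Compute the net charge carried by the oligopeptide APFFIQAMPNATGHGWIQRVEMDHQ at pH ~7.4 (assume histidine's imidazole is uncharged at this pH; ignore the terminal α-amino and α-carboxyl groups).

-1

At pH ~7.4 the Lys and Arg side chains are protonated (+1), the Asp and Glu side chains are deprotonated (−1), and with His taken as neutral all other side chains carry no charge.
Positive (K, R): R19 → +1.
Negative (D, E): E21, D23 → −2.
Net charge = (+1) + (−2) = −1.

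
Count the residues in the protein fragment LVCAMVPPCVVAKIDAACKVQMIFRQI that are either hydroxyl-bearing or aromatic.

1

Hydroxyl-bearing: S, T, Y. Aromatic: F, W, Y.
Hydroxyl-bearing residues here: none (0).
Aromatic residues here: F24 (1).
(Y belongs to both groups, but none appear in this sequence.) Total = 0 + 1 = 1.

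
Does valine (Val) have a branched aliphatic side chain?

Yes

V, L, and I make up the branched-chain aliphatic group.
Valine is in this group.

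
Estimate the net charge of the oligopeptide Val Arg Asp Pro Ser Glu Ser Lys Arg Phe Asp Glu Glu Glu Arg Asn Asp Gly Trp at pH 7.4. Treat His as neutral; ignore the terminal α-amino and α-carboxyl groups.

The side chains ionized at physiological pH are Lys/Arg (+1) and Asp/Glu (−1); with His treated as neutral, nothing else contributes.
Positive (K, R): Arg2, Lys8, Arg9, Arg15 → +4.
Negative (D, E): Asp3, Glu6, Asp11, Glu12, Glu13, Glu14, Asp17 → −7.
Net charge = (+4) + (−7) = −3.

-3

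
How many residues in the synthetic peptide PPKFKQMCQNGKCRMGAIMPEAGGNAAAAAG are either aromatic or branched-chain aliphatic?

2

Aromatic: F, W, Y. Branched-chain aliphatic: I, L, V.
Aromatic residues here: F4 (1).
Branched-chain aliphatic residues here: I18 (1).
The two groups share no amino acid, so total = 1 + 1 = 2.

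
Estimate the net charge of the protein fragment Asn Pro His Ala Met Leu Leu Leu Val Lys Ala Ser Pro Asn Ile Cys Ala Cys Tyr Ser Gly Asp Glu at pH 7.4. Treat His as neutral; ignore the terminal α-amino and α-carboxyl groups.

-1

Near pH 7.4, K and R contribute +1 each, D and E contribute −1 each, and every other side chain (His included, as stated) is uncharged.
Positive (K, R): Lys10 → +1.
Negative (D, E): Asp22, Glu23 → −2.
Net charge = (+1) + (−2) = −1.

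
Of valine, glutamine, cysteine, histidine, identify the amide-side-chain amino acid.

glutamine

The amide-side-chain residues are Asn (N) and Gln (Q).
Of the listed options, only glutamine belongs to this group.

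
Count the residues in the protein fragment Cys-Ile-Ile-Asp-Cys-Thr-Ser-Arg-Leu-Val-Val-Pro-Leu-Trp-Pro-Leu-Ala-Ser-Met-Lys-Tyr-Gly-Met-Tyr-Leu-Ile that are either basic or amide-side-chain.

Basic: H, K, R. Amide-side-chain: N, Q.
Basic residues here: Arg8, Lys20 (2).
Amide-side-chain residues here: none (0).
The two groups share no amino acid, so total = 2 + 0 = 2.

2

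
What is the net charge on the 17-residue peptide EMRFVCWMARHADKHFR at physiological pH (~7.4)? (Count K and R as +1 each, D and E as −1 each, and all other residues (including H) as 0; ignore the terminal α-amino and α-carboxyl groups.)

Positive (K, R): R3, R10, K14, R17 → +4.
Negative (D, E): E1, D13 → −2.
Net charge = (+4) + (−2) = +2.

+2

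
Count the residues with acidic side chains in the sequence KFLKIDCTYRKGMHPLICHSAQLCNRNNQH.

1

The acidic residues are Asp (D) and Glu (E), whose side chains end in a carboxylate group.
Matching residues: D6.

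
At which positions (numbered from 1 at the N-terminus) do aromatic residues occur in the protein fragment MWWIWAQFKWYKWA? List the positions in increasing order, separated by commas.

2, 3, 5, 8, 10, 11, 13

F, W, and Y each carry an aromatic ring on the side chain.
Matching residues: W2, W3, W5, F8, W10, Y11, W13.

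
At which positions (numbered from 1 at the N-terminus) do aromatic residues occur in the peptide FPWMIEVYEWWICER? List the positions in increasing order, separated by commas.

1, 3, 8, 10, 11

Phenylalanine (F), tryptophan (W), and tyrosine (Y) have aromatic ring side chains.
Matching residues: F1, W3, Y8, W10, W11.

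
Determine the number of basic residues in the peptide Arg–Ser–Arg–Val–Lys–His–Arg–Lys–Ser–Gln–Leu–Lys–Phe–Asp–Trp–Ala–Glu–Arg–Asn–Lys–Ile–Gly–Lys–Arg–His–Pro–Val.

12

Lysine (K), arginine (R), and histidine (H) have basic, nitrogen-containing side chains.
Matching residues: Arg1, Arg3, Lys5, His6, Arg7, Lys8, Lys12, Arg18, Lys20, Lys23, Arg24, His25.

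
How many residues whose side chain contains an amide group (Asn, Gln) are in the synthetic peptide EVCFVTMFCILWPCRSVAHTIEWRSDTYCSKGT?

None of the 33 residues belong to this group.

0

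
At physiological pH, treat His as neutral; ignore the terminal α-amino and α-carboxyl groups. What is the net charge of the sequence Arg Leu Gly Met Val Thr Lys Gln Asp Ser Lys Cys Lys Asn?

The side chains ionized at physiological pH are Lys/Arg (+1) and Asp/Glu (−1); with His treated as neutral, nothing else contributes.
Positive (K, R): Arg1, Lys7, Lys11, Lys13 → +4.
Negative (D, E): Asp9 → −1.
Net charge = (+4) + (−1) = +3.

+3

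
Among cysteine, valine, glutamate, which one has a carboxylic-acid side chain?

Aspartate (D) and glutamate (E) have carboxylic-acid side chains and are the acidic amino acids.
Of the listed options, only glutamate belongs to this group.

glutamate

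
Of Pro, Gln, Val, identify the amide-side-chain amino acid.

Gln

Asparagine (N) and glutamine (Q) have uncharged amide side chains.
Of the listed options, only Gln belongs to this group.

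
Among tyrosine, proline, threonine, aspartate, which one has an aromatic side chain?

The aromatic amino acids are Phe (F, benzyl), Trp (W, indole), and Tyr (Y, phenol).
Of the listed options, only tyrosine belongs to this group.

tyrosine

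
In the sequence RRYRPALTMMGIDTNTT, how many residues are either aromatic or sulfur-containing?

Aromatic: F, W, Y. Sulfur-containing: C, M.
Aromatic residues here: Y3 (1).
Sulfur-containing residues here: M9, M10 (2).
The two groups share no amino acid, so total = 1 + 2 = 3.

3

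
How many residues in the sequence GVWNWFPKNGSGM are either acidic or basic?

Acidic: D, E. Basic: H, K, R.
Acidic residues here: none (0).
Basic residues here: K8 (1).
The two groups share no amino acid, so total = 0 + 1 = 1.

1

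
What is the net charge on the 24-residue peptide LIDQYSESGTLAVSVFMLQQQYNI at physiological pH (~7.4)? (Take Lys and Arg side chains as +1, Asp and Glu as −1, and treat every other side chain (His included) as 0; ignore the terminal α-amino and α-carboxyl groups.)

Positive (K, R): none → +0.
Negative (D, E): D3, E7 → −2.
Net charge = (+0) + (−2) = −2.

-2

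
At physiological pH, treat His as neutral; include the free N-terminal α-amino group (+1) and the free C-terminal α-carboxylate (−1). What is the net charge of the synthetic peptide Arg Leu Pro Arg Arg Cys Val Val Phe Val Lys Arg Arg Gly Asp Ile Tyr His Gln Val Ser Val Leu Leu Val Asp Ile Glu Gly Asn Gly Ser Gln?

+3

At pH ~7.4 the Lys and Arg side chains are protonated (+1), the Asp and Glu side chains are deprotonated (−1), and with His taken as neutral all other side chains carry no charge.
Positive (K, R): Arg1, Arg4, Arg5, Lys11, Arg12, Arg13 → +6.
Negative (D, E): Asp15, Asp26, Glu28 → −3.
The N-terminus (+1) and C-terminus (−1) cancel.
Net charge = (+6) + (−3) = +3.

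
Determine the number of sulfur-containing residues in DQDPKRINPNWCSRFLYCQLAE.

Only Cys (C) and Met (M) have a sulfur atom in the side chain.
Matching residues: C12, C18.

2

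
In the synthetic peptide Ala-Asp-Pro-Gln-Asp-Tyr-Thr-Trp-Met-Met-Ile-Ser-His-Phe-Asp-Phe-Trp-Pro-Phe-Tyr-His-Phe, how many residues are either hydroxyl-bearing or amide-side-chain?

Hydroxyl-bearing: S, T, Y. Amide-side-chain: N, Q.
Hydroxyl-bearing residues here: Tyr6, Thr7, Ser12, Tyr20 (4).
Amide-side-chain residues here: Gln4 (1).
The two groups share no amino acid, so total = 4 + 1 = 5.

5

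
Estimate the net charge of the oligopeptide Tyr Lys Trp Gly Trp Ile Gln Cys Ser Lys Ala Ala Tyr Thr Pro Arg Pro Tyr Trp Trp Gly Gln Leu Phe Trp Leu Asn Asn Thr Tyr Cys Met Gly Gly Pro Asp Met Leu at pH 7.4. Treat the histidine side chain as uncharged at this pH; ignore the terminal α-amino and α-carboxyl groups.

+2

Near pH 7.4, K and R contribute +1 each, D and E contribute −1 each, and every other side chain (His included, as stated) is uncharged.
Positive (K, R): Lys2, Lys10, Arg16 → +3.
Negative (D, E): Asp36 → −1.
Net charge = (+3) + (−1) = +2.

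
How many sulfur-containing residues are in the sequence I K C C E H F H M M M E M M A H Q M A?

8

Cysteine (C, thiol) and methionine (M, thioether) are the two sulfur-containing amino acids.
Matching residues: C3, C4, M9, M10, M11, M13, M14, M18.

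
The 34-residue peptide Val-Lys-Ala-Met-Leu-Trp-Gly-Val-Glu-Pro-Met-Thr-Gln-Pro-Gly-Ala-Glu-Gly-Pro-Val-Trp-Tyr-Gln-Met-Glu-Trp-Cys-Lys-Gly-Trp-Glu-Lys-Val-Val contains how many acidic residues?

4

Only D (aspartate) and E (glutamate) carry a side-chain carboxylic acid.
Matching residues: Glu9, Glu17, Glu25, Glu31.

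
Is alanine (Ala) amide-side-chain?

Asparagine (N) and glutamine (Q) have uncharged amide side chains.
Alanine is not in this group.

No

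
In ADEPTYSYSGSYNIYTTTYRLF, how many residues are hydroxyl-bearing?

Serine (S), threonine (T), and tyrosine (Y) each carry a hydroxyl group on the side chain.
Matching residues: T5, Y6, S7, Y8, S9, S11, Y12, Y15, T16, T17, T18, Y19.

12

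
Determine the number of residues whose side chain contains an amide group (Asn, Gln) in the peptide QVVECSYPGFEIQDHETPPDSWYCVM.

2

Matching residues: Q1, Q13.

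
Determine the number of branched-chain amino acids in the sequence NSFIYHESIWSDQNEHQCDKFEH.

The BCAAs are Val, Leu, and Ile — aliphatic side chains with a branch point.
Matching residues: I4, I9.

2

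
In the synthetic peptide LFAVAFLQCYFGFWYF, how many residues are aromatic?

8

The aromatic amino acids are Phe (F, benzyl), Trp (W, indole), and Tyr (Y, phenol).
Matching residues: F2, F6, Y10, F11, F13, W14, Y15, F16.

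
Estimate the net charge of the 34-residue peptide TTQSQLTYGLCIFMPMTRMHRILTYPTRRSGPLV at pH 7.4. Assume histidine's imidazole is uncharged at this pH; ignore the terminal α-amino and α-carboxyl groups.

The side chains ionized at physiological pH are Lys/Arg (+1) and Asp/Glu (−1); with His treated as neutral, nothing else contributes.
Positive (K, R): R18, R21, R28, R29 → +4.
Negative (D, E): none → −0.
Net charge = (+4) + (−0) = +4.

+4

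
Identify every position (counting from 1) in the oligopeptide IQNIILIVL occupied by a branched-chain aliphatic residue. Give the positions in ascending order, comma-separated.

V, L, and I make up the branched-chain aliphatic group.
Matching residues: I1, I4, I5, L6, I7, V8, L9.

1, 4, 5, 6, 7, 8, 9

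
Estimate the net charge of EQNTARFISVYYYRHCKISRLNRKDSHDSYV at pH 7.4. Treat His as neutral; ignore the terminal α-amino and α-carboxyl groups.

+3

Near pH 7.4, K and R contribute +1 each, D and E contribute −1 each, and every other side chain (His included, as stated) is uncharged.
Positive (K, R): R6, R14, K17, R20, R23, K24 → +6.
Negative (D, E): E1, D25, D28 → −3.
Net charge = (+6) + (−3) = +3.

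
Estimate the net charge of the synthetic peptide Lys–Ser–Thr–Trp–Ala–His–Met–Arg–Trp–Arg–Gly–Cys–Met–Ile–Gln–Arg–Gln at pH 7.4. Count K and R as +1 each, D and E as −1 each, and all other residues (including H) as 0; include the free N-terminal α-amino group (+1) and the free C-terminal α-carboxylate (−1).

+4

Positive (K, R): Lys1, Arg8, Arg10, Arg16 → +4.
Negative (D, E): none → −0.
The N-terminus (+1) and C-terminus (−1) cancel.
Net charge = (+4) + (−0) = +4.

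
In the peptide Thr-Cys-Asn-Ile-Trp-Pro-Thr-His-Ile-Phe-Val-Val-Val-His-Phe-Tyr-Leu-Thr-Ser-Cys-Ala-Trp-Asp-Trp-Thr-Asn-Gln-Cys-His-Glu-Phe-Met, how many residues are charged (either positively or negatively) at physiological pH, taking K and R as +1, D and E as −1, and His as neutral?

Charged side chains at pH ~7.4: K, R (positive); D, E (negative).
Matching residues: Asp23, Glu30.

2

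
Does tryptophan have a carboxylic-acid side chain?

No

The acidic residues are Asp (D) and Glu (E), whose side chains end in a carboxylate group.
Tryptophan is not in this group.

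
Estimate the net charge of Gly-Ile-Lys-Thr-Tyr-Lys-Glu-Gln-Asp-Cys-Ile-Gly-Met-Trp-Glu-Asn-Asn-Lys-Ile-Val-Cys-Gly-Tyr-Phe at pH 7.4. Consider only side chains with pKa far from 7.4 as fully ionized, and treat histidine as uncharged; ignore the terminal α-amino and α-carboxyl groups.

0

The side chains ionized at physiological pH are Lys/Arg (+1) and Asp/Glu (−1); with His treated as neutral, nothing else contributes.
Positive (K, R): Lys3, Lys6, Lys18 → +3.
Negative (D, E): Glu7, Asp9, Glu15 → −3.
Net charge = (+3) + (−3) = 0.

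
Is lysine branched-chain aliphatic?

No

V, L, and I make up the branched-chain aliphatic group.
Lysine is not in this group.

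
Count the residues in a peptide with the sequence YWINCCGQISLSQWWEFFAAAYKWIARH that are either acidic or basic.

Acidic: D, E. Basic: H, K, R.
Acidic residues here: E16 (1).
Basic residues here: K23, R27, H28 (3).
The two groups share no amino acid, so total = 1 + 3 = 4.

4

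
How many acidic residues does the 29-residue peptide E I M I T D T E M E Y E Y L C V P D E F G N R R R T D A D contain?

Aspartate (D) and glutamate (E) have carboxylic-acid side chains and are the acidic amino acids.
Matching residues: E1, D6, E8, E10, E12, D18, E19, D27, D29.

9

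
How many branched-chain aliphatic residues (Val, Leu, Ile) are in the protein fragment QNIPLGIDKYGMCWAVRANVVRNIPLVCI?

10

Matching residues: I3, L5, I7, V16, V20, V21, I24, L26, V27, I29.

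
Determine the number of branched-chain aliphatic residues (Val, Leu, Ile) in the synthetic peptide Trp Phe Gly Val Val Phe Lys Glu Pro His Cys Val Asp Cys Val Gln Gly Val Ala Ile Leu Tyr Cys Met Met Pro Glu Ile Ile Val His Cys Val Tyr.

Matching residues: Val4, Val5, Val12, Val15, Val18, Ile20, Leu21, Ile28, Ile29, Val30, Val33.

11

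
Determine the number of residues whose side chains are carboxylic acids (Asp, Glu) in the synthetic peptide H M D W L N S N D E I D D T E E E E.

9

Matching residues: D3, D9, E10, D12, D13, E15, E16, E17, E18.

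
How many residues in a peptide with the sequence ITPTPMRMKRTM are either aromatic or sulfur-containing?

3

Aromatic: F, W, Y. Sulfur-containing: C, M.
Aromatic residues here: none (0).
Sulfur-containing residues here: M6, M8, M12 (3).
The two groups share no amino acid, so total = 0 + 3 = 3.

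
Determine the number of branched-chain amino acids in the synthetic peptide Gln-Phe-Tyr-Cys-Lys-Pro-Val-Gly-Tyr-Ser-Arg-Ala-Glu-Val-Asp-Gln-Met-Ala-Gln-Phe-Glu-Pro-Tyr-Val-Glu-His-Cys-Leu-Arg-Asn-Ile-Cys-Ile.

The BCAAs are Val, Leu, and Ile — aliphatic side chains with a branch point.
Matching residues: Val7, Val14, Val24, Leu28, Ile31, Ile33.

6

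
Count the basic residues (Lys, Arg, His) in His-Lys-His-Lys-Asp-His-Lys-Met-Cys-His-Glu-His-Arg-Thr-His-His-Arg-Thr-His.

13

Matching residues: His1, Lys2, His3, Lys4, His6, Lys7, His10, His12, Arg13, His15, His16, Arg17, His19.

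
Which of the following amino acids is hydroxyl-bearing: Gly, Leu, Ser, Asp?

Ser

S, T, and Y are the three residues with a side-chain hydroxyl.
Of the listed options, only Ser belongs to this group.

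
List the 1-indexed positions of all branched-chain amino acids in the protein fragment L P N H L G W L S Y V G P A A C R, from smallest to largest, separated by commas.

1, 5, 8, 11

Valine (V), leucine (L), and isoleucine (I) are the branched-chain amino acids.
Matching residues: L1, L5, L8, V11.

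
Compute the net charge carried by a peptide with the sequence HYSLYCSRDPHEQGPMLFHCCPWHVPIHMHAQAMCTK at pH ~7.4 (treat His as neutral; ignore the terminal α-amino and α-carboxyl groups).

0

At pH ~7.4 the Lys and Arg side chains are protonated (+1), the Asp and Glu side chains are deprotonated (−1), and with His taken as neutral all other side chains carry no charge.
Positive (K, R): R8, K37 → +2.
Negative (D, E): D9, E12 → −2.
Net charge = (+2) + (−2) = 0.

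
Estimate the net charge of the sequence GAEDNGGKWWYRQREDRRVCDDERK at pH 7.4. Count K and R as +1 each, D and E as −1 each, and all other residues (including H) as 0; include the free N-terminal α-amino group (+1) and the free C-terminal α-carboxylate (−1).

Positive (K, R): K8, R12, R14, R17, R18, R24, K25 → +7.
Negative (D, E): E3, D4, E15, D16, D21, D22, E23 → −7.
The N-terminus (+1) and C-terminus (−1) cancel.
Net charge = (+7) + (−7) = 0.

0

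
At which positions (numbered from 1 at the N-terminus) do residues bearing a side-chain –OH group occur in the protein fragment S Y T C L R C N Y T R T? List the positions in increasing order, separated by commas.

1, 2, 3, 9, 10, 12

S, T, and Y are the three residues with a side-chain hydroxyl.
Matching residues: S1, Y2, T3, Y9, T10, T12.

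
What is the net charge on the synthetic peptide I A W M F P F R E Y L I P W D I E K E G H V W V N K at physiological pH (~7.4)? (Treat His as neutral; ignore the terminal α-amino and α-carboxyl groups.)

-1

Near pH 7.4, K and R contribute +1 each, D and E contribute −1 each, and every other side chain (His included, as stated) is uncharged.
Positive (K, R): R8, K18, K26 → +3.
Negative (D, E): E9, D15, E17, E19 → −4.
Net charge = (+3) + (−4) = −1.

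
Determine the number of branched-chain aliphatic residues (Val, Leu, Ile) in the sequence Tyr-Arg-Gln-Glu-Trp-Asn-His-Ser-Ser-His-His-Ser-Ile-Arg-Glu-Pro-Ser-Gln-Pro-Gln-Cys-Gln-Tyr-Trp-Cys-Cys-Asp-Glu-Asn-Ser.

Matching residues: Ile13.

1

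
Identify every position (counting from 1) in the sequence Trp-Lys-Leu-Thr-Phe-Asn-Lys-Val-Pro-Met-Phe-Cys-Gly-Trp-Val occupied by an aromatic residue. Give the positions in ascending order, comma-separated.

1, 5, 11, 14

F, W, and Y each carry an aromatic ring on the side chain.
Matching residues: Trp1, Phe5, Phe11, Trp14.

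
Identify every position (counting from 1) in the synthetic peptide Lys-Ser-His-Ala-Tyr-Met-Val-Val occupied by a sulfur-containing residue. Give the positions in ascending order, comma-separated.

Matching residues: Met6.

6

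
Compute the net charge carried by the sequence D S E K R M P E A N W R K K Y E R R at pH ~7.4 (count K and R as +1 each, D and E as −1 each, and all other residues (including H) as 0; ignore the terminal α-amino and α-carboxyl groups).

+3

Positive (K, R): K4, R5, R12, K13, K14, R17, R18 → +7.
Negative (D, E): D1, E3, E8, E16 → −4.
Net charge = (+7) + (−4) = +3.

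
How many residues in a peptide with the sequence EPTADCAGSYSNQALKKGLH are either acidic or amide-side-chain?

4

Acidic: D, E. Amide-side-chain: N, Q.
Acidic residues here: E1, D5 (2).
Amide-side-chain residues here: N12, Q13 (2).
The two groups share no amino acid, so total = 2 + 2 = 4.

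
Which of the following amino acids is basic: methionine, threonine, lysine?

K, R, and H are the three residues with basic side chains (ε-amine, guanidinium, and imidazole respectively).
Of the listed options, only lysine belongs to this group.

lysine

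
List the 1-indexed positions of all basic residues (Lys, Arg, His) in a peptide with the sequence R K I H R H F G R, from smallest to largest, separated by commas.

Matching residues: R1, K2, H4, R5, H6, R9.

1, 2, 4, 5, 6, 9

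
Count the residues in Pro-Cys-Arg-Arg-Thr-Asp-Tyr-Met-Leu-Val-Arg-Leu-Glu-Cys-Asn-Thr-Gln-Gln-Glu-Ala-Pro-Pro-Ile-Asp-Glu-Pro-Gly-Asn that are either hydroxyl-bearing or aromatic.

Hydroxyl-bearing: S, T, Y. Aromatic: F, W, Y.
Hydroxyl-bearing residues here: Thr5, Tyr7, Thr16 (3).
Aromatic residues here: Tyr7 (1).
Y is in both groups, so the 1 Y residue must not be double-counted.
Total = 3 + 1 − 1 = 3.

3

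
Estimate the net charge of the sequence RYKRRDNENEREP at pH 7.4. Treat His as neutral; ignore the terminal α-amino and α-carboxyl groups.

At pH ~7.4 the Lys and Arg side chains are protonated (+1), the Asp and Glu side chains are deprotonated (−1), and with His taken as neutral all other side chains carry no charge.
Positive (K, R): R1, K3, R4, R5, R11 → +5.
Negative (D, E): D6, E8, E10, E12 → −4.
Net charge = (+5) + (−4) = +1.

+1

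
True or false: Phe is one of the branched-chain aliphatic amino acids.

False

V, L, and I make up the branched-chain aliphatic group.
Phenylalanine is not in this group.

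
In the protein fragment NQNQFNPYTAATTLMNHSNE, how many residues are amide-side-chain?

The amide-side-chain residues are Asn (N) and Gln (Q).
Matching residues: N1, Q2, N3, Q4, N6, N16, N19.

7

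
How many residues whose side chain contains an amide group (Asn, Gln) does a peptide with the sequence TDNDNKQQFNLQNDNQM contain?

Matching residues: N3, N5, Q7, Q8, N10, Q12, N13, N15, Q16.

9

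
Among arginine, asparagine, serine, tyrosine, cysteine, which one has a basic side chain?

The basic amino acids are Lys (K), Arg (R), and His (H).
Of the listed options, only arginine belongs to this group.

arginine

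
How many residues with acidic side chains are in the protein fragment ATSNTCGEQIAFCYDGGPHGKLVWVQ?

The acidic residues are Asp (D) and Glu (E), whose side chains end in a carboxylate group.
Matching residues: E8, D15.

2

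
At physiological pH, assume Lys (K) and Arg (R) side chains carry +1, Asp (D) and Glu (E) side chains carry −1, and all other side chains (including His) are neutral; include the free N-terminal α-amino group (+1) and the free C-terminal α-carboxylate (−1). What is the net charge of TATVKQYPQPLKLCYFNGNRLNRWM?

Positive (K, R): K5, K12, R20, R23 → +4.
Negative (D, E): none → −0.
The N-terminus (+1) and C-terminus (−1) cancel.
Net charge = (+4) + (−0) = +4.

+4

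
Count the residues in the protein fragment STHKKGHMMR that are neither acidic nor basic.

Acidic: D, E. Basic: K, R, H. All other residues are neither.
Matching residues: S1, T2, G6, M8, M9.

5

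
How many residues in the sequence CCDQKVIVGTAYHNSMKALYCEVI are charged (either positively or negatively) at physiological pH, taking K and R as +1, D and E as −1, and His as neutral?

4

Charged side chains at pH ~7.4: K, R (positive); D, E (negative).
Matching residues: D3, K5, K17, E22.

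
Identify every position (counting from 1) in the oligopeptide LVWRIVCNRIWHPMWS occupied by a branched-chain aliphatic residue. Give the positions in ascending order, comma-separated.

1, 2, 5, 6, 10

The BCAAs are Val, Leu, and Ile — aliphatic side chains with a branch point.
Matching residues: L1, V2, I5, V6, I10.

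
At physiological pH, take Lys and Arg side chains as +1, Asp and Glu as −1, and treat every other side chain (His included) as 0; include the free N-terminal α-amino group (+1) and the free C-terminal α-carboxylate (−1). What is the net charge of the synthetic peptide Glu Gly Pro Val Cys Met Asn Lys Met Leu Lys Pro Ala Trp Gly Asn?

+1

Positive (K, R): Lys8, Lys11 → +2.
Negative (D, E): Glu1 → −1.
The N-terminus (+1) and C-terminus (−1) cancel.
Net charge = (+2) + (−1) = +1.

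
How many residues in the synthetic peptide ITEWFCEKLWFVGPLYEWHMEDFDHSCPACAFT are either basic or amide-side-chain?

Basic: H, K, R. Amide-side-chain: N, Q.
Basic residues here: K8, H19, H25 (3).
Amide-side-chain residues here: none (0).
The two groups share no amino acid, so total = 3 + 0 = 3.

3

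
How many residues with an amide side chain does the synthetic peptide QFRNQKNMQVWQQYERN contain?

8

Asparagine (N) and glutamine (Q) have uncharged amide side chains.
Matching residues: Q1, N4, Q5, N7, Q9, Q12, Q13, N17.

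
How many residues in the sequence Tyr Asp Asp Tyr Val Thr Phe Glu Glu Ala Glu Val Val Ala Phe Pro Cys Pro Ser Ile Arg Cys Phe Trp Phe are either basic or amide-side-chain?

1

Basic: H, K, R. Amide-side-chain: N, Q.
Basic residues here: Arg21 (1).
Amide-side-chain residues here: none (0).
The two groups share no amino acid, so total = 1 + 0 = 1.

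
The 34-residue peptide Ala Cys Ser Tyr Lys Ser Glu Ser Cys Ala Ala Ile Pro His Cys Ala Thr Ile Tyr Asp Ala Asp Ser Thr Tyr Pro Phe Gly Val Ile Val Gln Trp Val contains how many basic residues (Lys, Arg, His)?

2

Matching residues: Lys5, His14.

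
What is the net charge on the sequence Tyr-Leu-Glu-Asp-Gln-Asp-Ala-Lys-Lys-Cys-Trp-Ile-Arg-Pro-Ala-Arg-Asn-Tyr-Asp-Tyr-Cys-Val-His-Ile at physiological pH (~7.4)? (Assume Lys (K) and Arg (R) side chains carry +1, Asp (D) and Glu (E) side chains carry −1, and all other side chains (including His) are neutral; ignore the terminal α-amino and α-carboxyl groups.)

0

Positive (K, R): Lys8, Lys9, Arg13, Arg16 → +4.
Negative (D, E): Glu3, Asp4, Asp6, Asp19 → −4.
Net charge = (+4) + (−4) = 0.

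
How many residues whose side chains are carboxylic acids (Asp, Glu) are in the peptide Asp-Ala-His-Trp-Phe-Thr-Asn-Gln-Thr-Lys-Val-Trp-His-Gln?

1

Matching residues: Asp1.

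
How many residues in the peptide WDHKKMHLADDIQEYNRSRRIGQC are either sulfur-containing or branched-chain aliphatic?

5

Sulfur-containing: C, M. Branched-chain aliphatic: I, L, V.
Sulfur-containing residues here: M6, C24 (2).
Branched-chain aliphatic residues here: L8, I12, I21 (3).
The two groups share no amino acid, so total = 2 + 3 = 5.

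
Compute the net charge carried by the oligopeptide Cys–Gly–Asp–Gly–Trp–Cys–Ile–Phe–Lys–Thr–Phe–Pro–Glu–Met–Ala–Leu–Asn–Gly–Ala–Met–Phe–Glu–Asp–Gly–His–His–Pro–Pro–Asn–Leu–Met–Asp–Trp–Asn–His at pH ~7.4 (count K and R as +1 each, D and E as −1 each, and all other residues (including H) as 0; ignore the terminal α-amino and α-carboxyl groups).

Positive (K, R): Lys9 → +1.
Negative (D, E): Asp3, Glu13, Glu22, Asp23, Asp32 → −5.
Net charge = (+1) + (−5) = −4.

-4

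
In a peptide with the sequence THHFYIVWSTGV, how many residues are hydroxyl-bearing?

Serine (S), threonine (T), and tyrosine (Y) each carry a hydroxyl group on the side chain.
Matching residues: T1, Y5, S9, T10.

4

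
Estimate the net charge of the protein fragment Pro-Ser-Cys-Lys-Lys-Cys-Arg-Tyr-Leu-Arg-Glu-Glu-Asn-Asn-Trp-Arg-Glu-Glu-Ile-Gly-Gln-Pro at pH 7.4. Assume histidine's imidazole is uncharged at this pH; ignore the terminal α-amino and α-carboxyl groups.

At pH ~7.4 the Lys and Arg side chains are protonated (+1), the Asp and Glu side chains are deprotonated (−1), and with His taken as neutral all other side chains carry no charge.
Positive (K, R): Lys4, Lys5, Arg7, Arg10, Arg16 → +5.
Negative (D, E): Glu11, Glu12, Glu17, Glu18 → −4.
Net charge = (+5) + (−4) = +1.

+1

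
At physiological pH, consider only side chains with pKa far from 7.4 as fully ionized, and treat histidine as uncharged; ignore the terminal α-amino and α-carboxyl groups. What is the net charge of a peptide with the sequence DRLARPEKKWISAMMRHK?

+4

At pH ~7.4 the Lys and Arg side chains are protonated (+1), the Asp and Glu side chains are deprotonated (−1), and with His taken as neutral all other side chains carry no charge.
Positive (K, R): R2, R5, K8, K9, R16, K18 → +6.
Negative (D, E): D1, E7 → −2.
Net charge = (+6) + (−2) = +4.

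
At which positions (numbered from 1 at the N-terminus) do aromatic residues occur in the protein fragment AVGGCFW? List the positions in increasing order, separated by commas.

6, 7

The aromatic amino acids are Phe (F, benzyl), Trp (W, indole), and Tyr (Y, phenol).
Matching residues: F6, W7.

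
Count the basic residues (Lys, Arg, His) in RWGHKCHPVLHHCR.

Matching residues: R1, H4, K5, H7, H11, H12, R14.

7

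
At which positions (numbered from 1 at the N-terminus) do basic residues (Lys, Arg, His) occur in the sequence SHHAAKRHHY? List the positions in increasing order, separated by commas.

Matching residues: H2, H3, K6, R7, H8, H9.

2, 3, 6, 7, 8, 9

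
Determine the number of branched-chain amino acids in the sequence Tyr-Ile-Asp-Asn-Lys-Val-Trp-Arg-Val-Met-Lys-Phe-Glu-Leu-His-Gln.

V, L, and I make up the branched-chain aliphatic group.
Matching residues: Ile2, Val6, Val9, Leu14.

4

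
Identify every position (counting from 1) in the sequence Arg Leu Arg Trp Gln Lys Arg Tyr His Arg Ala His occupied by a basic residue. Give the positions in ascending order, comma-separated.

Lysine (K), arginine (R), and histidine (H) have basic, nitrogen-containing side chains.
Matching residues: Arg1, Arg3, Lys6, Arg7, His9, Arg10, His12.

1, 3, 6, 7, 9, 10, 12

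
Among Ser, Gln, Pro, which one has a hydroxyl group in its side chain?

Ser

The –OH-bearing residues are Ser, Thr (aliphatic alcohols), and Tyr (phenol).
Of the listed options, only Ser belongs to this group.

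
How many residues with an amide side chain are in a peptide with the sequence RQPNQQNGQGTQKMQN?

9

Asparagine (N) and glutamine (Q) have uncharged amide side chains.
Matching residues: Q2, N4, Q5, Q6, N7, Q9, Q12, Q15, N16.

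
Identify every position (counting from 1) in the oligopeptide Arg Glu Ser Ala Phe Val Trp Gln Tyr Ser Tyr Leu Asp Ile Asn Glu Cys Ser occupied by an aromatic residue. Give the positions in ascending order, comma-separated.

5, 7, 9, 11

The aromatic amino acids are Phe (F, benzyl), Trp (W, indole), and Tyr (Y, phenol).
Matching residues: Phe5, Trp7, Tyr9, Tyr11.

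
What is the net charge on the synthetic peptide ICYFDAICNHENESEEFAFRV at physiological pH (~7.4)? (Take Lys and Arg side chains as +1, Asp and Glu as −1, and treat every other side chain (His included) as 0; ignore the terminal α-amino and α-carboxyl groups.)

-4

Positive (K, R): R20 → +1.
Negative (D, E): D5, E11, E13, E15, E16 → −5.
Net charge = (+1) + (−5) = −4.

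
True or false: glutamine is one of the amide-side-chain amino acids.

The amide-side-chain residues are Asn (N) and Gln (Q).
Glutamine is in this group.

True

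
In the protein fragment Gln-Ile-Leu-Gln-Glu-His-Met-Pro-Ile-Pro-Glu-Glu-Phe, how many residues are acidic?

Only D (aspartate) and E (glutamate) carry a side-chain carboxylic acid.
Matching residues: Glu5, Glu11, Glu12.

3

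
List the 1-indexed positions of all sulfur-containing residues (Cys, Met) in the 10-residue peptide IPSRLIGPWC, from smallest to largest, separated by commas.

Matching residues: C10.

10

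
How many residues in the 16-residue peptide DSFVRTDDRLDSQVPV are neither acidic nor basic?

Acidic: D, E. Basic: K, R, H. All other residues are neither.
Matching residues: S2, F3, V4, T6, L10, S12, Q13, V14, P15, V16.

10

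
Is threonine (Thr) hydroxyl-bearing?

Serine (S), threonine (T), and tyrosine (Y) each carry a hydroxyl group on the side chain.
Threonine is in this group.

Yes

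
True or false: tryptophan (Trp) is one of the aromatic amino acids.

True

F, W, and Y each carry an aromatic ring on the side chain.
Tryptophan is in this group.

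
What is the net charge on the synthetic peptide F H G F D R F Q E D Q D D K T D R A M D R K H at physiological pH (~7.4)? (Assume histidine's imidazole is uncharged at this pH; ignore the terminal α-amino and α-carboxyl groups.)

-2

At pH ~7.4 the Lys and Arg side chains are protonated (+1), the Asp and Glu side chains are deprotonated (−1), and with His taken as neutral all other side chains carry no charge.
Positive (K, R): R6, K14, R17, R21, K22 → +5.
Negative (D, E): D5, E9, D10, D12, D13, D16, D20 → −7.
Net charge = (+5) + (−7) = −2.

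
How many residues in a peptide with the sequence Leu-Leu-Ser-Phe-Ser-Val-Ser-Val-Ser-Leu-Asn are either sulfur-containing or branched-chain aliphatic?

5

Sulfur-containing: C, M. Branched-chain aliphatic: I, L, V.
Sulfur-containing residues here: none (0).
Branched-chain aliphatic residues here: Leu1, Leu2, Val6, Val8, Leu10 (5).
The two groups share no amino acid, so total = 0 + 5 = 5.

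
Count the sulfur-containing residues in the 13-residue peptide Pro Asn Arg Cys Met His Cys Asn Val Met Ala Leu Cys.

The sulfur-bearing residues are cysteine (–SH) and methionine (–S–CH₃).
Matching residues: Cys4, Met5, Cys7, Met10, Cys13.

5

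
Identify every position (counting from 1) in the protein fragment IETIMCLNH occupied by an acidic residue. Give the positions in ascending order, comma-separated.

The acidic residues are Asp (D) and Glu (E), whose side chains end in a carboxylate group.
Matching residues: E2.

2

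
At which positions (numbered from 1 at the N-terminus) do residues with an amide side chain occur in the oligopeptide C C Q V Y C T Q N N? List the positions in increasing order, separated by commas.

Only N (asparagine) and Q (glutamine) carry a side-chain carboxamide.
Matching residues: Q3, Q8, N9, N10.

3, 8, 9, 10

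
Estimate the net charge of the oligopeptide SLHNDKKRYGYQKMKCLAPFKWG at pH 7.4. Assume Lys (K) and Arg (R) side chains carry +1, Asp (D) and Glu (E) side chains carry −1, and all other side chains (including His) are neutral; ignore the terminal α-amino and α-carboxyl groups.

+5

Positive (K, R): K6, K7, R8, K13, K15, K21 → +6.
Negative (D, E): D5 → −1.
Net charge = (+6) + (−1) = +5.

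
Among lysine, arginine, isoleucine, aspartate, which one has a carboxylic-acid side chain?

The acidic residues are Asp (D) and Glu (E), whose side chains end in a carboxylate group.
Of the listed options, only aspartate belongs to this group.

aspartate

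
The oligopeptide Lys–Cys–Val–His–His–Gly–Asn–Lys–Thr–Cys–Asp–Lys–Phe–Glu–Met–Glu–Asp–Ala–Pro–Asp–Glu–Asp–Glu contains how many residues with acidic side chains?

Only D (aspartate) and E (glutamate) carry a side-chain carboxylic acid.
Matching residues: Asp11, Glu14, Glu16, Asp17, Asp20, Glu21, Asp22, Glu23.

8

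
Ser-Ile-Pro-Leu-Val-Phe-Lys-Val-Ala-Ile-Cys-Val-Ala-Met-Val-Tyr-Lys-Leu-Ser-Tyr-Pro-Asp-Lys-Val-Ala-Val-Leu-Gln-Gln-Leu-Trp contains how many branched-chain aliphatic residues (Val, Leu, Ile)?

12

Matching residues: Ile2, Leu4, Val5, Val8, Ile10, Val12, Val15, Leu18, Val24, Val26, Leu27, Leu30.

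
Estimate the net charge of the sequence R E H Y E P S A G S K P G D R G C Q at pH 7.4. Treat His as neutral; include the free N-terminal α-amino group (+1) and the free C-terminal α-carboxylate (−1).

The side chains ionized at physiological pH are Lys/Arg (+1) and Asp/Glu (−1); with His treated as neutral, nothing else contributes.
Positive (K, R): R1, K11, R15 → +3.
Negative (D, E): E2, E5, D14 → −3.
The N-terminus (+1) and C-terminus (−1) cancel.
Net charge = (+3) + (−3) = 0.

0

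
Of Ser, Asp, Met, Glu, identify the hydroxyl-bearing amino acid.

Ser

Serine (S), threonine (T), and tyrosine (Y) each carry a hydroxyl group on the side chain.
Of the listed options, only Ser belongs to this group.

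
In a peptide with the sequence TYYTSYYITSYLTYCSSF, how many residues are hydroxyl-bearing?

Serine (S), threonine (T), and tyrosine (Y) each carry a hydroxyl group on the side chain.
Matching residues: T1, Y2, Y3, T4, S5, Y6, Y7, T9, S10, Y11, T13, Y14, S16, S17.

14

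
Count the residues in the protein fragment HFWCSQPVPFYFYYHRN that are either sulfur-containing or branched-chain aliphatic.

Sulfur-containing: C, M. Branched-chain aliphatic: I, L, V.
Sulfur-containing residues here: C4 (1).
Branched-chain aliphatic residues here: V8 (1).
The two groups share no amino acid, so total = 1 + 1 = 2.

2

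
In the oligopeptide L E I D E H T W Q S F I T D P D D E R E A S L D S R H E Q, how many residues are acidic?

Only D (aspartate) and E (glutamate) carry a side-chain carboxylic acid.
Matching residues: E2, D4, E5, D14, D16, D17, E18, E20, D24, E28.

10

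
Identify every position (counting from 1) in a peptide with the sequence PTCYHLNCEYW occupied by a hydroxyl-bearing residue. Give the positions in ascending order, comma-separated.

2, 4, 10

S, T, and Y are the three residues with a side-chain hydroxyl.
Matching residues: T2, Y4, Y10.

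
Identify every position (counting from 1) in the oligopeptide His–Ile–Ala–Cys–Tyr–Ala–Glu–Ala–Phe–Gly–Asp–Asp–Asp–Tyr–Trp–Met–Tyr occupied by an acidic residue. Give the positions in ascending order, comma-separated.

7, 11, 12, 13

Aspartate (D) and glutamate (E) have carboxylic-acid side chains and are the acidic amino acids.
Matching residues: Glu7, Asp11, Asp12, Asp13.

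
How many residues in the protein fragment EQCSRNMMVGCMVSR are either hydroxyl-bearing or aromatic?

2

Hydroxyl-bearing: S, T, Y. Aromatic: F, W, Y.
Hydroxyl-bearing residues here: S4, S14 (2).
Aromatic residues here: none (0).
(Y belongs to both groups, but none appear in this sequence.) Total = 2 + 0 = 2.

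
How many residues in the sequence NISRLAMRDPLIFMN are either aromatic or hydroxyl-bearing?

Aromatic: F, W, Y. Hydroxyl-bearing: S, T, Y.
Aromatic residues here: F13 (1).
Hydroxyl-bearing residues here: S3 (1).
(Y belongs to both groups, but none appear in this sequence.) Total = 1 + 1 = 2.

2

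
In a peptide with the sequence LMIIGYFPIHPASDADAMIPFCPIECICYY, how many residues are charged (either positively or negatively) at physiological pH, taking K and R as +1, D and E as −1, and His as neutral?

Charged side chains at pH ~7.4: K, R (positive); D, E (negative).
Matching residues: D14, D16, E25.

3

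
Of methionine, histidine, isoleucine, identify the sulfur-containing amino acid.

methionine

Only Cys (C) and Met (M) have a sulfur atom in the side chain.
Of the listed options, only methionine belongs to this group.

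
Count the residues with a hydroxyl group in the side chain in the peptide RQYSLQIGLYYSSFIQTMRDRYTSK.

Serine (S), threonine (T), and tyrosine (Y) each carry a hydroxyl group on the side chain.
Matching residues: Y3, S4, Y10, Y11, S12, S13, T17, Y22, T23, S24.

10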